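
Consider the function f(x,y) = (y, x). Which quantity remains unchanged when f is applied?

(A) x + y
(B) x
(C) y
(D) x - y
A

For f(x,y) = (y, x):
After applying f: x' = y, y' = x. So x' + y' = y + x = x + y.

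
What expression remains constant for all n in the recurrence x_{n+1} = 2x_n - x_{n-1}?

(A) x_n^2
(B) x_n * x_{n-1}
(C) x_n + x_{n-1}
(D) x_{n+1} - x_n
D

For the recurrence x_{n+1} = 2x_n - x_{n-1}:

If x_{n+1} = 2x_n - x_{n-1}, then:
x_{n+1} - x_n = x_n - x_{n-1}
The first difference is constant throughout the sequence.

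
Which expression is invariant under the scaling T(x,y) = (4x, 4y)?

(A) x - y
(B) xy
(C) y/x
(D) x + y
C

Under the uniform scaling T(x,y) = (4x, 4y):
Substitute the transformed coordinates into each option and compare with the original:
(A) x - y  ->  (4x) - (4y) = 4x - 4y   [differs from x - y: not invariant]
(B) xy  ->  (4x)(4y) = 16xy   [differs from xy: not invariant]
(C) y/x  ->  (4y)/(4x) = y/x   [equals y/x: invariant]
(D) x + y  ->  (4x) + (4y) = 4x + 4y   [differs from x + y: not invariant]

Only option (C), y/x, is unchanged by the transformation.
The common factor 4 cancels in a ratio of coordinates, while sums, products and sums of squares pick up factors of 4 or 16.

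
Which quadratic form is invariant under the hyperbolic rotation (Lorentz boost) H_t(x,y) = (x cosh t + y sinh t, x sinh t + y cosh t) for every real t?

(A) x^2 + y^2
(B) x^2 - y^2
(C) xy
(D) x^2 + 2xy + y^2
B

Write x' = x cosh t + y sinh t, y' = x sinh t + y cosh t and substitute into each option:
(A) x^2 + y^2: (x cosh t + y sinh t)^2 + (x sinh t + y cosh t)^2 = (x^2 + y^2)(cosh^2 t + sinh^2 t) + 4xy sinh t cosh t = (x^2 + y^2) cosh 2t + 2xy sinh 2t   [not invariant for t != 0]
(B) x^2 - y^2: (x cosh t + y sinh t)^2 - (x sinh t + y cosh t)^2 = x^2(cosh^2 t - sinh^2 t) + 2xy(cosh t sinh t - sinh t cosh t) + y^2(sinh^2 t - cosh^2 t) = x^2 - y^2   [invariant, using cosh^2 t - sinh^2 t = 1]
(C) xy: (x cosh t + y sinh t)(x sinh t + y cosh t) = xy(cosh^2 t + sinh^2 t) + (x^2 + y^2) sinh t cosh t = xy cosh 2t + (x^2 + y^2)(sinh 2t)/2   [not invariant for t != 0]
(D) x^2 + 2xy + y^2: (x' + y')^2 with x' + y' = (x + y)(cosh t + sinh t) = (x + y)e^t, so it becomes (x + y)^2 e^(2t)   [not invariant for t != 0]

Only (B) x^2 - y^2 is unchanged; it is the Minkowski form preserved by Lorentz boosts, just as x^2 + y^2 is preserved by ordinary rotations.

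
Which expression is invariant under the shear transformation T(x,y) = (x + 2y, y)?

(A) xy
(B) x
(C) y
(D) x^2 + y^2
C

Under the shear T(x,y) = (x + 2y, y):
Substitute the transformed coordinates into each option and compare with the original:
(A) xy  ->  (x + 2y)(y) = xy + 2y^2   [differs from xy: not invariant]
(B) x  ->  (x + 2y) = x + 2y   [differs from x: not invariant]
(C) y  ->  (y) = y   [equals y: invariant]
(D) x^2 + y^2  ->  (x + 2y)^2 + (y)^2 = x^2 + 4xy + 5y^2   [differs from x^2 + y^2: not invariant]

Only option (C), y, is unchanged by the transformation.
A horizontal shear moves points parallel to the x-axis, so the y-coordinate (and any function of y alone) is unchanged.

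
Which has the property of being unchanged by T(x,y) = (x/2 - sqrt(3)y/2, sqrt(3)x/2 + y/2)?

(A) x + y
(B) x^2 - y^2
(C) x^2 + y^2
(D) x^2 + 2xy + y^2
C

An expression E(x,y) is invariant under T if E(T(x,y)) = E(x,y). Here T(x,y) = (x/2 - sqrt(3)y/2, sqrt(3)x/2 + y/2).
Substitute the transformed coordinates into each option and compare with the original:
(A) x + y  ->  (x/2 - sqrt(3)y/2) + (sqrt(3)x/2 + y/2) = x/2 + sqrt(3)x/2 - sqrt(3)y/2 + y/2   [differs from x + y: not invariant]
(B) x^2 - y^2  ->  (x/2 - sqrt(3)y/2)^2 - (sqrt(3)x/2 + y/2)^2 = -x^2/2 - sqrt(3)xy + y^2/2   [differs from x^2 - y^2: not invariant]
(C) x^2 + y^2  ->  (x/2 - sqrt(3)y/2)^2 + (sqrt(3)x/2 + y/2)^2 = x^2 + y^2   [equals x^2 + y^2: invariant]
(D) x^2 + 2xy + y^2  ->  (x/2 - sqrt(3)y/2)^2 + 2(x/2 - sqrt(3)y/2)(sqrt(3)x/2 + y/2) + (sqrt(3)x/2 + y/2)^2 = sqrt(3)x^2/2 + x^2 - xy - sqrt(3)y^2/2 + y^2   [differs from x^2 + 2xy + y^2: not invariant]

Only option (C), x^2 + y^2, is unchanged by the transformation.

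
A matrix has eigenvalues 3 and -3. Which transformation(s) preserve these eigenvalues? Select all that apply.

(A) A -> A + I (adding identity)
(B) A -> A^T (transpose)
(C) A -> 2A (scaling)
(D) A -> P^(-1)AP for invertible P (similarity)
B and D

Eigenvalues are preserved by:
1. Similarity transformations: A -> P^(-1)AP (same characteristic polynomial)
2. Transpose: A^T has the same eigenvalues as A

Eigenvalues are NOT preserved by:
- Adding identity: eigenvalues become 3+1, -3+1
- Scaling: eigenvalues become 6, -6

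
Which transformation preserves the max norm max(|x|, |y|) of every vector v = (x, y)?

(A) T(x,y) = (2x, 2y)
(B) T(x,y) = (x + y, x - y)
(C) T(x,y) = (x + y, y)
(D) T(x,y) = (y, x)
D

A transformation preserves a norm if ||T(v)|| = ||v|| for every v; a single vector where the norm changes rules an option out.

(A) T(x,y) = (2x, 2y): v = (1, 0) has norm max(|1|, |0|) = 1, but T(v) = (2, 0) has norm 2 -- not preserved.
(B) T(x,y) = (x + y, x - y): v = (1, 1) has norm max(|1|, |1|) = 1, but T(v) = (2, 0) has norm 2 -- not preserved.
(C) T(x,y) = (x + y, y): v = (1, 1) has norm max(|1|, |1|) = 1, but T(v) = (2, 1) has norm 2 -- not preserved.
(D) T(x,y) = (y, x): preserves the norm -- it only permutes the coordinates and/or flips signs, which leaves max(|x|, |y|) unchanged.

Therefore the answer is (D).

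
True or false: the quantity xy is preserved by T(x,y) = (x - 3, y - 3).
False

Substitute T(x,y) = (x - 3, y - 3) into the expression and compare with the original.

Original: xy
After applying T: (x - 3)(y - 3) = xy - 3x - 3y + 9

This differs from the original xy (difference: -3x - 3y + 9), so the expression is NOT invariant.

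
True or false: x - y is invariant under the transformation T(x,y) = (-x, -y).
False

Substitute T(x,y) = (-x, -y) into the expression and compare with the original.

Original: x - y
After applying T: (-x) - (-y) = -x + y

This differs from the original x - y (difference: -2x + 2y), so the expression is NOT invariant.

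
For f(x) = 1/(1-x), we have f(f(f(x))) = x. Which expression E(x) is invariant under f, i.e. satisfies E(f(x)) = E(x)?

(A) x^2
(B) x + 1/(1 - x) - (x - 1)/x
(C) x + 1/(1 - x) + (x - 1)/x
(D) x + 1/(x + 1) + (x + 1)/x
C

Replace x by f(x) = 1/(1 - x) in each option and simplify. As a quick numerical cross-check, also compare E(4) with E(f(4)) = E(-1/3).

(A) x^2  ->  (1/(1 - x))^2 = (x - 1)^(-2); check: E(4) = 16 but E(-1/3) = 1/9.   [not invariant]
(B) x + 1/(1 - x) - (x - 1)/x  ->  (1/(1 - x)) + 1/(1 - (1/(1 - x))) - ((1/(1 - x)) - 1)/(1/(1 - x)) = (x^2(1 - x) - x + (x - 1)^2)/(x(x - 1)); check: E(4) = 35/12 but E(-1/3) = -43/12.   [not invariant]
(C) x + 1/(1 - x) + (x - 1)/x  ->  (1/(1 - x)) + 1/(1 - (1/(1 - x))) + ((1/(1 - x)) - 1)/(1/(1 - x)), which simplifies back to x + 1/(1 - x) + (x - 1)/x; check: E(4) = 53/12, E(-1/3) = 53/12.   [invariant]
(D) x + 1/(x + 1) + (x + 1)/x  ->  (1/(1 - x)) + 1/((1/(1 - x)) + 1) + ((1/(1 - x)) + 1)/(1/(1 - x)) = (-x^3 + 6x^2 - 11x + 7)/(x^2 - 3x + 2); check: E(4) = 109/20 but E(-1/3) = -5/6.   [not invariant]

Only (C) is unchanged. Indeed f(f(x)) = 1/(1 - 1/(1-x)) = (1-x)/(-x) = (x-1)/x, so E(x) = x + f(x) + f(f(x)) is the sum over the whole 3-cycle; applying f just permutes the three terms cyclically (x -> f(x) -> f(f(x)) -> x), leaving the sum unchanged.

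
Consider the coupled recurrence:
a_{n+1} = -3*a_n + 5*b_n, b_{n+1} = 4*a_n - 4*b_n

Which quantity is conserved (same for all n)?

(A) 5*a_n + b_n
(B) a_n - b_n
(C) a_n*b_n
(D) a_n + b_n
D

Replace a_n by a_{n+1} = -3*a_n + 5*b_n and b_n by b_{n+1} = 4*a_n - 4*b_n in each option and simplify:
(A) 5*a_n + b_n  ->  5*(-3*a_n + 5*b_n) + (4*a_n - 4*b_n) = -11*a_n + 21*b_n   [not conserved]
(B) a_n - b_n  ->  (-3*a_n + 5*b_n) - (4*a_n - 4*b_n) = -7*a_n + 9*b_n   [not conserved]
(C) a_n*b_n  ->  (-3*a_n + 5*b_n)*(4*a_n - 4*b_n) = -12*a_n^2 + 32*a_n*b_n - 20*b_n^2   [not conserved]
(D) a_n + b_n  ->  (-3*a_n + 5*b_n) + (4*a_n - 4*b_n) = a_n + b_n   [conserved]

Only (D) a_n + b_n returns to itself after one step, so it is the conserved quantity.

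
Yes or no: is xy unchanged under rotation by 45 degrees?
No

Applying rotation by 45 degrees: x' = x*cos(45 degrees) - y*sin(45 degrees) = sqrt(2)x/2 - sqrt(2)y/2, y' = x*sin(45 degrees) + y*cos(45 degrees) = sqrt(2)x/2 + sqrt(2)y/2

Substituting into xy:
(sqrt(2)x/2 - sqrt(2)y/2)(sqrt(2)x/2 + sqrt(2)y/2)
= x^2/2 - y^2/2

This differs from the original expression xy, so it is NOT invariant.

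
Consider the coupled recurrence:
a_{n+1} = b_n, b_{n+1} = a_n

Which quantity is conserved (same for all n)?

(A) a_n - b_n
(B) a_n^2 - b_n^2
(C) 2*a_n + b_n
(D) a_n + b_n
D

Replace a_n by a_{n+1} = b_n and b_n by b_{n+1} = a_n in each option and simplify:
(A) a_n - b_n  ->  (b_n) - (a_n) = -a_n + b_n   [not conserved]
(B) a_n^2 - b_n^2  ->  (b_n)^2 - (a_n)^2 = -a_n^2 + b_n^2   [not conserved]
(C) 2*a_n + b_n  ->  2*(b_n) + (a_n) = a_n + 2*b_n   [not conserved]
(D) a_n + b_n  ->  (b_n) + (a_n) = a_n + b_n   [conserved]

Only (D) a_n + b_n returns to itself after one step, so it is the conserved quantity.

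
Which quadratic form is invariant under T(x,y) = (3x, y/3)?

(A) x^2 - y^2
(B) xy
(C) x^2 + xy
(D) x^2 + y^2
B

T multiplies x by 3 and divides y by 3.
Substitute the transformed coordinates into each option and compare with the original:
(A) x^2 - y^2  ->  (3x)^2 - (y/3)^2 = 9x^2 - y^2/9   [differs from x^2 - y^2: not invariant]
(B) xy  ->  (3x)(y/3) = xy   [equals xy: invariant]
(C) x^2 + xy  ->  (3x)^2 + (3x)(y/3) = 9x^2 + xy   [differs from x^2 + xy: not invariant]
(D) x^2 + y^2  ->  (3x)^2 + (y/3)^2 = 9x^2 + y^2/9   [differs from x^2 + y^2: not invariant]

Only option (B), xy, is unchanged by the transformation.
The factors 3 and 1/3 cancel only in the pure product xy.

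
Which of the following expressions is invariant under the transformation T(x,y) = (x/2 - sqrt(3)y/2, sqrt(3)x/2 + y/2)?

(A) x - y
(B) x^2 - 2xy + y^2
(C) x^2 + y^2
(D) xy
C

An expression E(x,y) is invariant under T if E(T(x,y)) = E(x,y). Here T(x,y) = (x/2 - sqrt(3)y/2, sqrt(3)x/2 + y/2).
Substitute the transformed coordinates into each option and compare with the original:
(A) x - y  ->  (x/2 - sqrt(3)y/2) - (sqrt(3)x/2 + y/2) = -sqrt(3)x/2 + x/2 - sqrt(3)y/2 - y/2   [differs from x - y: not invariant]
(B) x^2 - 2xy + y^2  ->  (x/2 - sqrt(3)y/2)^2 - 2(x/2 - sqrt(3)y/2)(sqrt(3)x/2 + y/2) + (sqrt(3)x/2 + y/2)^2 = -sqrt(3)x^2/2 + x^2 + xy + sqrt(3)y^2/2 + y^2   [differs from x^2 - 2xy + y^2: not invariant]
(C) x^2 + y^2  ->  (x/2 - sqrt(3)y/2)^2 + (sqrt(3)x/2 + y/2)^2 = x^2 + y^2   [equals x^2 + y^2: invariant]
(D) xy  ->  (x/2 - sqrt(3)y/2)(sqrt(3)x/2 + y/2) = sqrt(3)x^2/4 - xy/2 - sqrt(3)y^2/4   [differs from xy: not invariant]

Only option (C), x^2 + y^2, is unchanged by the transformation.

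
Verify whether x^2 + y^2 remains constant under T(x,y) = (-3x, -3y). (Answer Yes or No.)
No

Substitute T(x,y) = (-3x, -3y) into the expression and compare with the original.

Original: x^2 + y^2
After applying T: (-3x)^2 + (-3y)^2 = 9x^2 + 9y^2

This differs from the original x^2 + y^2 (difference: 8x^2 + 8y^2), so the expression is NOT invariant.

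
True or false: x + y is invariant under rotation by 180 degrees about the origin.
False

Applying rotation by 180 degrees: x' = x*cos(180 degrees) - y*sin(180 degrees) = -x, y' = x*sin(180 degrees) + y*cos(180 degrees) = -y

Substituting into x + y:
(-x) + (-y)
= -x - y

This differs from the original expression x + y, so it is NOT invariant.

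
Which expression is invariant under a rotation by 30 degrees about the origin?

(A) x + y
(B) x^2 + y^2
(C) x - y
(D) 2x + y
B

A rotation by 30 degrees sends (x, y) to (sqrt(3)x/2 - y/2, x/2 + sqrt(3)y/2).
Substitute the transformed coordinates into each option and compare with the original:
(A) x + y  ->  (sqrt(3)x/2 - y/2) + (x/2 + sqrt(3)y/2) = x/2 + sqrt(3)x/2 - y/2 + sqrt(3)y/2   [differs from x + y: not invariant]
(B) x^2 + y^2  ->  (sqrt(3)x/2 - y/2)^2 + (x/2 + sqrt(3)y/2)^2 = x^2 + y^2   [equals x^2 + y^2: invariant]
(C) x - y  ->  (sqrt(3)x/2 - y/2) - (x/2 + sqrt(3)y/2) = -x/2 + sqrt(3)x/2 - sqrt(3)y/2 - y/2   [differs from x - y: not invariant]
(D) 2x + y  ->  2(sqrt(3)x/2 - y/2) + (x/2 + sqrt(3)y/2) = x/2 + sqrt(3)x - y + sqrt(3)y/2   [differs from 2x + y: not invariant]

Only option (B), x^2 + y^2, is unchanged by the transformation.
Geometrically, x^2 + y^2 is the squared distance from the origin, which every rotation about the origin preserves.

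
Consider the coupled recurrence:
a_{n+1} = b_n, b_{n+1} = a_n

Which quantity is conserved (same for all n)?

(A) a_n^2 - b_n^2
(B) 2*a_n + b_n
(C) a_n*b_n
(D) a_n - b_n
C

Replace a_n by a_{n+1} = b_n and b_n by b_{n+1} = a_n in each option and simplify:
(A) a_n^2 - b_n^2  ->  (b_n)^2 - (a_n)^2 = -a_n^2 + b_n^2   [not conserved]
(B) 2*a_n + b_n  ->  2*(b_n) + (a_n) = a_n + 2*b_n   [not conserved]
(C) a_n*b_n  ->  (b_n)*(a_n) = a_n*b_n   [conserved]
(D) a_n - b_n  ->  (b_n) - (a_n) = -a_n + b_n   [not conserved]

Only (C) a_n*b_n returns to itself after one step, so it is the conserved quantity.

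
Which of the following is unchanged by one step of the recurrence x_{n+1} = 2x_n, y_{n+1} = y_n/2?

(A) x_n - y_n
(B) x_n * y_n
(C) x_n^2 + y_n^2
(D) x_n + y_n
B

For the recurrence x_{n+1} = 2x_n, y_{n+1} = y_n/2:

x_{n+1} * y_{n+1} = (2x_n) * (y_n/2) = x_n * y_n
The product is conserved.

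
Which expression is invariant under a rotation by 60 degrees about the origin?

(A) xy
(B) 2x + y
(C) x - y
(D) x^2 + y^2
D

A rotation by 60 degrees sends (x, y) to (x/2 - sqrt(3)y/2, sqrt(3)x/2 + y/2).
Substitute the transformed coordinates into each option and compare with the original:
(A) xy  ->  (x/2 - sqrt(3)y/2)(sqrt(3)x/2 + y/2) = sqrt(3)x^2/4 - xy/2 - sqrt(3)y^2/4   [differs from xy: not invariant]
(B) 2x + y  ->  2(x/2 - sqrt(3)y/2) + (sqrt(3)x/2 + y/2) = sqrt(3)x/2 + x - sqrt(3)y + y/2   [differs from 2x + y: not invariant]
(C) x - y  ->  (x/2 - sqrt(3)y/2) - (sqrt(3)x/2 + y/2) = -sqrt(3)x/2 + x/2 - sqrt(3)y/2 - y/2   [differs from x - y: not invariant]
(D) x^2 + y^2  ->  (x/2 - sqrt(3)y/2)^2 + (sqrt(3)x/2 + y/2)^2 = x^2 + y^2   [equals x^2 + y^2: invariant]

Only option (D), x^2 + y^2, is unchanged by the transformation.
Geometrically, x^2 + y^2 is the squared distance from the origin, which every rotation about the origin preserves.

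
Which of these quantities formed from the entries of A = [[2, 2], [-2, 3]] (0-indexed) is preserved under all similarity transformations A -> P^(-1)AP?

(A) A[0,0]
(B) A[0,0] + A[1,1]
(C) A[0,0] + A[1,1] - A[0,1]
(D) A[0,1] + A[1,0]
B

A[0,0] + A[1,1] is the trace of A. By the cyclic property of the trace, tr(P^(-1)AP) = tr(APP^(-1)) = tr(A), so it is the same for every matrix similar to A.

The other combinations are not similarity invariants. For example, take P = [[1, 1], [0, 1]] (det P = 1), so P^(-1) = [[1, -1], [0, 1]] and
B = P^(-1)AP = [[4, 3], [-2, 1]].
Evaluating each option on A and on B:
(A) A[0,0]: 2 for A, 4 for B -> changes
(B) A[0,0] + A[1,1]: 5 for A, 5 for B -> unchanged
(C) A[0,0] + A[1,1] - A[0,1]: 3 for A, 2 for B -> changes
(D) A[0,1] + A[1,0]: 0 for A, 1 for B -> changes

Only (B) A[0,0] + A[1,1] = 5 survives (and it does so for every P, not just this one), so it is the invariant.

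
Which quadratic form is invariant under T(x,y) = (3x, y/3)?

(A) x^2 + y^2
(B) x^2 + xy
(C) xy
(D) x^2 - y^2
C

T multiplies x by 3 and divides y by 3.
Substitute the transformed coordinates into each option and compare with the original:
(A) x^2 + y^2  ->  (3x)^2 + (y/3)^2 = 9x^2 + y^2/9   [differs from x^2 + y^2: not invariant]
(B) x^2 + xy  ->  (3x)^2 + (3x)(y/3) = 9x^2 + xy   [differs from x^2 + xy: not invariant]
(C) xy  ->  (3x)(y/3) = xy   [equals xy: invariant]
(D) x^2 - y^2  ->  (3x)^2 - (y/3)^2 = 9x^2 - y^2/9   [differs from x^2 - y^2: not invariant]

Only option (C), xy, is unchanged by the transformation.
The factors 3 and 1/3 cancel only in the pure product xy.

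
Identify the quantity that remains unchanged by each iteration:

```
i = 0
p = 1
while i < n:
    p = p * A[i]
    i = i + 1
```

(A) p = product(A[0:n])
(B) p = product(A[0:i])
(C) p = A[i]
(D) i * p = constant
B

A loop invariant must hold before the first iteration and be re-established by every execution of the body.

(B) p = product(A[0:i]): Initially i = 0 and p = 1 = product of the empty slice A[0:0]. If p = product(A[0:i]) holds at the top of an iteration, the body sets p to product(A[0:i]) * A[i] = product(A[0:i+1]) and then i to i+1, so the property is restored. At exit i = n, giving p = product(A[0:n]).

The other options fail:
(A) p = product(A[0:n]): false before the loop (p = 1, not the full product) -- it only becomes true at exit.
(C) p = A[i]: after the first iteration p = A[0] but i = 1; in general p is a product of several elements, not a single one.
(D) i * p = constant: initially i * p = 0, but after one iteration it is 1 * A[0], which is nonzero in general.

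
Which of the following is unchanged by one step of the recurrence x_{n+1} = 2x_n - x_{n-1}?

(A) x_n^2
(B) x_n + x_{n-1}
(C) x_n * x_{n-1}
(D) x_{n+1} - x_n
D

For the recurrence x_{n+1} = 2x_n - x_{n-1}:

If x_{n+1} = 2x_n - x_{n-1}, then:
x_{n+1} - x_n = x_n - x_{n-1}
The first difference is constant throughout the sequence.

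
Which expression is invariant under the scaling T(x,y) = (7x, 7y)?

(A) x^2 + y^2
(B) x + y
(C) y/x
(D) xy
C

Under the uniform scaling T(x,y) = (7x, 7y):
Substitute the transformed coordinates into each option and compare with the original:
(A) x^2 + y^2  ->  (7x)^2 + (7y)^2 = 49x^2 + 49y^2   [differs from x^2 + y^2: not invariant]
(B) x + y  ->  (7x) + (7y) = 7x + 7y   [differs from x + y: not invariant]
(C) y/x  ->  (7y)/(7x) = y/x   [equals y/x: invariant]
(D) xy  ->  (7x)(7y) = 49xy   [differs from xy: not invariant]

Only option (C), y/x, is unchanged by the transformation.
The common factor 7 cancels in a ratio of coordinates, while sums, products and sums of squares pick up factors of 7 or 49.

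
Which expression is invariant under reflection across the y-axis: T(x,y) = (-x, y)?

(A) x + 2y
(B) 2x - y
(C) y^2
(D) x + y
C

The map is reflection across the y-axis: T(x,y) = (-x, y).
Substitute the transformed coordinates into each option and compare with the original:
(A) x + 2y  ->  (-x) + 2(y) = -x + 2y   [differs from x + 2y: not invariant]
(B) 2x - y  ->  2(-x) - (y) = -2x - y   [differs from 2x - y: not invariant]
(C) y^2  ->  (y)^2 = y^2   [equals y^2: invariant]
(D) x + y  ->  (-x) + (y) = -x + y   [differs from x + y: not invariant]

Only option (C), y^2, is unchanged by the transformation.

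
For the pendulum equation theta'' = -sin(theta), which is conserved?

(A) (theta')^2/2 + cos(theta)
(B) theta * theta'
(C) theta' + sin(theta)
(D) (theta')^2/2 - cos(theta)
D

A first integral I satisfies dI/dt = 0 along every solution. Differentiate each option and use the equation of motion:
(A) d/dt[(theta')^2/2 + cos(theta)] = theta' theta'' - sin(theta) theta' = -2 theta' sin(theta), not identically 0
(B) d/dt[theta * theta'] = (theta')^2 + theta theta'' = (theta')^2 - theta sin(theta), not identically 0
(C) d/dt[theta' + sin(theta)] = theta'' + cos(theta) theta' = -sin(theta) + theta' cos(theta), not identically 0
(D) d/dt[(theta')^2/2 - cos(theta)] = theta' theta'' + sin(theta) theta' = theta'(-sin(theta)) + theta' sin(theta) = 0

Only (D) has zero time-derivative. This is the total energy: kinetic (theta')^2/2 plus potential -cos(theta).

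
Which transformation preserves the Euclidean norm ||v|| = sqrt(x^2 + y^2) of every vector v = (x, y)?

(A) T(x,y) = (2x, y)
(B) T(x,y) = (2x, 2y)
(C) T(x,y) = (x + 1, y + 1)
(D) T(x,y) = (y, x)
D

A transformation preserves a norm if ||T(v)|| = ||v|| for every v; a single vector where the norm changes rules an option out.

(A) T(x,y) = (2x, y): v = (1, 0) has norm sqrt((1)^2 + (0)^2) = 1, but T(v) = (2, 0) has norm 2 -- not preserved.
(B) T(x,y) = (2x, 2y): v = (1, 0) has norm sqrt((1)^2 + (0)^2) = 1, but T(v) = (2, 0) has norm 2 -- not preserved.
(C) T(x,y) = (x + 1, y + 1): v = (1, 0) has norm sqrt((1)^2 + (0)^2) = 1, but T(v) = (2, 1) has norm sqrt(5) -- not preserved.
(D) T(x,y) = (y, x): preserves the norm -- it is an orthogonal map (a rotation/reflection), and (y)^2 + (x)^2 simplifies to x^2 + y^2.

Therefore the answer is (D).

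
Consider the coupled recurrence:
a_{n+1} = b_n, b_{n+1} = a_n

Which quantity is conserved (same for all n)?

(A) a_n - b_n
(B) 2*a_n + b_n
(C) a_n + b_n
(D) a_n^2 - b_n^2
C

Replace a_n by a_{n+1} = b_n and b_n by b_{n+1} = a_n in each option and simplify:
(A) a_n - b_n  ->  (b_n) - (a_n) = -a_n + b_n   [not conserved]
(B) 2*a_n + b_n  ->  2*(b_n) + (a_n) = a_n + 2*b_n   [not conserved]
(C) a_n + b_n  ->  (b_n) + (a_n) = a_n + b_n   [conserved]
(D) a_n^2 - b_n^2  ->  (b_n)^2 - (a_n)^2 = -a_n^2 + b_n^2   [not conserved]

Only (C) a_n + b_n returns to itself after one step, so it is the conserved quantity.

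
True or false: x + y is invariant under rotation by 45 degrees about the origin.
False

Applying rotation by 45 degrees: x' = x*cos(45 degrees) - y*sin(45 degrees) = sqrt(2)x/2 - sqrt(2)y/2, y' = x*sin(45 degrees) + y*cos(45 degrees) = sqrt(2)x/2 + sqrt(2)y/2

Substituting into x + y:
(sqrt(2)x/2 - sqrt(2)y/2) + (sqrt(2)x/2 + sqrt(2)y/2)
= sqrt(2)x

This differs from the original expression x + y, so it is NOT invariant.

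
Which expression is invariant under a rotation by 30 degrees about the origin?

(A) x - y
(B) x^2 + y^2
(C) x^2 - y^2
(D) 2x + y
B

A rotation by 30 degrees sends (x, y) to (sqrt(3)x/2 - y/2, x/2 + sqrt(3)y/2).
Substitute the transformed coordinates into each option and compare with the original:
(A) x - y  ->  (sqrt(3)x/2 - y/2) - (x/2 + sqrt(3)y/2) = -x/2 + sqrt(3)x/2 - sqrt(3)y/2 - y/2   [differs from x - y: not invariant]
(B) x^2 + y^2  ->  (sqrt(3)x/2 - y/2)^2 + (x/2 + sqrt(3)y/2)^2 = x^2 + y^2   [equals x^2 + y^2: invariant]
(C) x^2 - y^2  ->  (sqrt(3)x/2 - y/2)^2 - (x/2 + sqrt(3)y/2)^2 = x^2/2 - sqrt(3)xy - y^2/2   [differs from x^2 - y^2: not invariant]
(D) 2x + y  ->  2(sqrt(3)x/2 - y/2) + (x/2 + sqrt(3)y/2) = x/2 + sqrt(3)x - y + sqrt(3)y/2   [differs from 2x + y: not invariant]

Only option (B), x^2 + y^2, is unchanged by the transformation.
Geometrically, x^2 + y^2 is the squared distance from the origin, which every rotation about the origin preserves.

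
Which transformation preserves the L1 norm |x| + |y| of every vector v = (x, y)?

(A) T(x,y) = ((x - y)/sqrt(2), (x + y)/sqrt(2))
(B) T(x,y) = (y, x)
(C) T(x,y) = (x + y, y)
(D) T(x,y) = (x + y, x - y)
B

A transformation preserves a norm if ||T(v)|| = ||v|| for every v; a single vector where the norm changes rules an option out.

(A) T(x,y) = ((x - y)/sqrt(2), (x + y)/sqrt(2)): v = (1, 0) has norm |1| + |0| = 1, but T(v) = (sqrt(2)/2, sqrt(2)/2) has norm sqrt(2) -- not preserved.
(B) T(x,y) = (y, x): preserves the norm -- it only permutes the coordinates and/or flips signs, which leaves |x| + |y| unchanged.
(C) T(x,y) = (x + y, y): v = (0, 1) has norm |0| + |1| = 1, but T(v) = (1, 1) has norm 2 -- not preserved.
(D) T(x,y) = (x + y, x - y): v = (1, 0) has norm |1| + |0| = 1, but T(v) = (1, 1) has norm 2 -- not preserved.

Therefore the answer is (B).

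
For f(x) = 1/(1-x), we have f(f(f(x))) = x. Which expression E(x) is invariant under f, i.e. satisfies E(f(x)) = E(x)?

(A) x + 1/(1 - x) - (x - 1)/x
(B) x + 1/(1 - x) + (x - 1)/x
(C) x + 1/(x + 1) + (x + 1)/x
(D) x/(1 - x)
B

Replace x by f(x) = 1/(1 - x) in each option and simplify. As a quick numerical cross-check, also compare E(5) with E(f(5)) = E(-1/4).

(A) x + 1/(1 - x) - (x - 1)/x  ->  (1/(1 - x)) + 1/(1 - (1/(1 - x))) - ((1/(1 - x)) - 1)/(1/(1 - x)) = (x^2(1 - x) - x + (x - 1)^2)/(x(x - 1)); check: E(5) = 79/20 but E(-1/4) = -89/20.   [not invariant]
(B) x + 1/(1 - x) + (x - 1)/x  ->  (1/(1 - x)) + 1/(1 - (1/(1 - x))) + ((1/(1 - x)) - 1)/(1/(1 - x)), which simplifies back to x + 1/(1 - x) + (x - 1)/x; check: E(5) = 111/20, E(-1/4) = 111/20.   [invariant]
(C) x + 1/(x + 1) + (x + 1)/x  ->  (1/(1 - x)) + 1/((1/(1 - x)) + 1) + ((1/(1 - x)) + 1)/(1/(1 - x)) = (-x^3 + 6x^2 - 11x + 7)/(x^2 - 3x + 2); check: E(5) = 191/30 but E(-1/4) = -23/12.   [not invariant]
(D) x/(1 - x)  ->  (1/(1 - x))/(1 - (1/(1 - x))) = -1/x; check: E(5) = -5/4 but E(-1/4) = -1/5.   [not invariant]

Only (B) is unchanged. Indeed f(f(x)) = 1/(1 - 1/(1-x)) = (1-x)/(-x) = (x-1)/x, so E(x) = x + f(x) + f(f(x)) is the sum over the whole 3-cycle; applying f just permutes the three terms cyclically (x -> f(x) -> f(f(x)) -> x), leaving the sum unchanged.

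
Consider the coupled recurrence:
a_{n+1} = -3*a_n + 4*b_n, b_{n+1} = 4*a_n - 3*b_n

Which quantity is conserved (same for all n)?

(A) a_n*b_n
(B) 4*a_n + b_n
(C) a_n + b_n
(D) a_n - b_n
C

Replace a_n by a_{n+1} = -3*a_n + 4*b_n and b_n by b_{n+1} = 4*a_n - 3*b_n in each option and simplify:
(A) a_n*b_n  ->  (-3*a_n + 4*b_n)*(4*a_n - 3*b_n) = -12*a_n^2 + 25*a_n*b_n - 12*b_n^2   [not conserved]
(B) 4*a_n + b_n  ->  4*(-3*a_n + 4*b_n) + (4*a_n - 3*b_n) = -8*a_n + 13*b_n   [not conserved]
(C) a_n + b_n  ->  (-3*a_n + 4*b_n) + (4*a_n - 3*b_n) = a_n + b_n   [conserved]
(D) a_n - b_n  ->  (-3*a_n + 4*b_n) - (4*a_n - 3*b_n) = -7*a_n + 7*b_n   [not conserved]

Only (C) a_n + b_n returns to itself after one step, so it is the conserved quantity.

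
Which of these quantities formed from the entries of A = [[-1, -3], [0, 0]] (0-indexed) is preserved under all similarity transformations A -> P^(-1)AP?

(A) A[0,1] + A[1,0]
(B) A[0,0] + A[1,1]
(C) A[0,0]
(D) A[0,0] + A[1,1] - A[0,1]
B

A[0,0] + A[1,1] is the trace of A. By the cyclic property of the trace, tr(P^(-1)AP) = tr(APP^(-1)) = tr(A), so it is the same for every matrix similar to A.

The other combinations are not similarity invariants. For example, take P = [[2, 1], [1, 1]] (det P = 1), so P^(-1) = [[1, -1], [-1, 2]] and
B = P^(-1)AP = [[-5, -4], [5, 4]].
Evaluating each option on A and on B:
(A) A[0,1] + A[1,0]: -3 for A, 1 for B -> changes
(B) A[0,0] + A[1,1]: -1 for A, -1 for B -> unchanged
(C) A[0,0]: -1 for A, -5 for B -> changes
(D) A[0,0] + A[1,1] - A[0,1]: 2 for A, 3 for B -> changes

Only (B) A[0,0] + A[1,1] = -1 survives (and it does so for every P, not just this one), so it is the invariant.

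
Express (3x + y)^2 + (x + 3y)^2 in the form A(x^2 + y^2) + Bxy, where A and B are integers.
10(x^2 + y^2) + 12xy

Expanding: (3x + y)^2 = 9x^2 + 6xy + y^2
(x + 3y)^2 = x^2 + 6xy + 9y^2
Sum = (9+1)(x^2+y^2) + 12xy = 10(x^2 + y^2) + 12xy
This is symmetric in x and y.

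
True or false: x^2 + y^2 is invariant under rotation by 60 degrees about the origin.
True

Applying rotation by 60 degrees: x' = x*cos(60 degrees) - y*sin(60 degrees) = x/2 - sqrt(3)y/2, y' = x*sin(60 degrees) + y*cos(60 degrees) = sqrt(3)x/2 + y/2

Substituting into x^2 + y^2:
(x/2 - sqrt(3)y/2)^2 + (sqrt(3)x/2 + y/2)^2
= x^2 + y^2

This equals the original expression x^2 + y^2, so it IS invariant.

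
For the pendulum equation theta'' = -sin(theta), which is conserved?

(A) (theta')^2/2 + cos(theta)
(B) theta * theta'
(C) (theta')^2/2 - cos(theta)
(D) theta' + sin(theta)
C

A first integral I satisfies dI/dt = 0 along every solution. Differentiate each option and use the equation of motion:
(A) d/dt[(theta')^2/2 + cos(theta)] = theta' theta'' - sin(theta) theta' = -2 theta' sin(theta), not identically 0
(B) d/dt[theta * theta'] = (theta')^2 + theta theta'' = (theta')^2 - theta sin(theta), not identically 0
(C) d/dt[(theta')^2/2 - cos(theta)] = theta' theta'' + sin(theta) theta' = theta'(-sin(theta)) + theta' sin(theta) = 0
(D) d/dt[theta' + sin(theta)] = theta'' + cos(theta) theta' = -sin(theta) + theta' cos(theta), not identically 0

Only (C) has zero time-derivative. This is the total energy: kinetic (theta')^2/2 plus potential -cos(theta).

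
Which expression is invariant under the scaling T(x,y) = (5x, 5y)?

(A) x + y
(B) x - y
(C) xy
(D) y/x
D

Under the uniform scaling T(x,y) = (5x, 5y):
Substitute the transformed coordinates into each option and compare with the original:
(A) x + y  ->  (5x) + (5y) = 5x + 5y   [differs from x + y: not invariant]
(B) x - y  ->  (5x) - (5y) = 5x - 5y   [differs from x - y: not invariant]
(C) xy  ->  (5x)(5y) = 25xy   [differs from xy: not invariant]
(D) y/x  ->  (5y)/(5x) = y/x   [equals y/x: invariant]

Only option (D), y/x, is unchanged by the transformation.
The common factor 5 cancels in a ratio of coordinates, while sums, products and sums of squares pick up factors of 5 or 25.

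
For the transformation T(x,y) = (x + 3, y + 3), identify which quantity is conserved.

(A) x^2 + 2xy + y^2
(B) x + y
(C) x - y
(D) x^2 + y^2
C

An expression E(x,y) is invariant under T if E(T(x,y)) = E(x,y). Here T(x,y) = (x + 3, y + 3).
Substitute the transformed coordinates into each option and compare with the original:
(A) x^2 + 2xy + y^2  ->  (x + 3)^2 + 2(x + 3)(y + 3) + (y + 3)^2 = x^2 + 2xy + 12x + y^2 + 12y + 36   [differs from x^2 + 2xy + y^2: not invariant]
(B) x + y  ->  (x + 3) + (y + 3) = x + y + 6   [differs from x + y: not invariant]
(C) x - y  ->  (x + 3) - (y + 3) = x - y   [equals x - y: invariant]
(D) x^2 + y^2  ->  (x + 3)^2 + (y + 3)^2 = x^2 + 6x + y^2 + 6y + 18   [differs from x^2 + y^2: not invariant]

Only option (C), x - y, is unchanged by the transformation.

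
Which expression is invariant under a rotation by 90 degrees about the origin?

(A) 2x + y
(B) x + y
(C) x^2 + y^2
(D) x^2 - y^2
C

A rotation by 90 degrees sends (x, y) to (-y, x).
Substitute the transformed coordinates into each option and compare with the original:
(A) 2x + y  ->  2(-y) + (x) = x - 2y   [differs from 2x + y: not invariant]
(B) x + y  ->  (-y) + (x) = x - y   [differs from x + y: not invariant]
(C) x^2 + y^2  ->  (-y)^2 + (x)^2 = x^2 + y^2   [equals x^2 + y^2: invariant]
(D) x^2 - y^2  ->  (-y)^2 - (x)^2 = -x^2 + y^2   [differs from x^2 - y^2: not invariant]

Only option (C), x^2 + y^2, is unchanged by the transformation.
Geometrically, x^2 + y^2 is the squared distance from the origin, which every rotation about the origin preserves.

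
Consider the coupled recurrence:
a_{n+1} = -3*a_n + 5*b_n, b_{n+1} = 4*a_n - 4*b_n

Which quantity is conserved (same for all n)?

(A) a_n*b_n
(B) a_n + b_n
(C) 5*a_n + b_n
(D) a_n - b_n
B

Replace a_n by a_{n+1} = -3*a_n + 5*b_n and b_n by b_{n+1} = 4*a_n - 4*b_n in each option and simplify:
(A) a_n*b_n  ->  (-3*a_n + 5*b_n)*(4*a_n - 4*b_n) = -12*a_n^2 + 32*a_n*b_n - 20*b_n^2   [not conserved]
(B) a_n + b_n  ->  (-3*a_n + 5*b_n) + (4*a_n - 4*b_n) = a_n + b_n   [conserved]
(C) 5*a_n + b_n  ->  5*(-3*a_n + 5*b_n) + (4*a_n - 4*b_n) = -11*a_n + 21*b_n   [not conserved]
(D) a_n - b_n  ->  (-3*a_n + 5*b_n) - (4*a_n - 4*b_n) = -7*a_n + 9*b_n   [not conserved]

Only (B) a_n + b_n returns to itself after one step, so it is the conserved quantity.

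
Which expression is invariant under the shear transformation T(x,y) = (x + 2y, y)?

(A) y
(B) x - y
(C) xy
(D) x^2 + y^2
A

Under the shear T(x,y) = (x + 2y, y):
Substitute the transformed coordinates into each option and compare with the original:
(A) y  ->  (y) = y   [equals y: invariant]
(B) x - y  ->  (x + 2y) - (y) = x + y   [differs from x - y: not invariant]
(C) xy  ->  (x + 2y)(y) = xy + 2y^2   [differs from xy: not invariant]
(D) x^2 + y^2  ->  (x + 2y)^2 + (y)^2 = x^2 + 4xy + 5y^2   [differs from x^2 + y^2: not invariant]

Only option (A), y, is unchanged by the transformation.
A horizontal shear moves points parallel to the x-axis, so the y-coordinate (and any function of y alone) is unchanged.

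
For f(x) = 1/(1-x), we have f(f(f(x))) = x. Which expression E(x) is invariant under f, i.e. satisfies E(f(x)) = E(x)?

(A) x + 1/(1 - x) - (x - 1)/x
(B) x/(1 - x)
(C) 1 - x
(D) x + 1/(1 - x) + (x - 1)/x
D

Replace x by f(x) = 1/(1 - x) in each option and simplify. As a quick numerical cross-check, also compare E(4) with E(f(4)) = E(-1/3).

(A) x + 1/(1 - x) - (x - 1)/x  ->  (1/(1 - x)) + 1/(1 - (1/(1 - x))) - ((1/(1 - x)) - 1)/(1/(1 - x)) = (x^2(1 - x) - x + (x - 1)^2)/(x(x - 1)); check: E(4) = 35/12 but E(-1/3) = -43/12.   [not invariant]
(B) x/(1 - x)  ->  (1/(1 - x))/(1 - (1/(1 - x))) = -1/x; check: E(4) = -4/3 but E(-1/3) = -1/4.   [not invariant]
(C) 1 - x  ->  1 - (1/(1 - x)) = x/(x - 1); check: E(4) = -3 but E(-1/3) = 4/3.   [not invariant]
(D) x + 1/(1 - x) + (x - 1)/x  ->  (1/(1 - x)) + 1/(1 - (1/(1 - x))) + ((1/(1 - x)) - 1)/(1/(1 - x)), which simplifies back to x + 1/(1 - x) + (x - 1)/x; check: E(4) = 53/12, E(-1/3) = 53/12.   [invariant]

Only (D) is unchanged. Indeed f(f(x)) = 1/(1 - 1/(1-x)) = (1-x)/(-x) = (x-1)/x, so E(x) = x + f(x) + f(f(x)) is the sum over the whole 3-cycle; applying f just permutes the three terms cyclically (x -> f(x) -> f(f(x)) -> x), leaving the sum unchanged.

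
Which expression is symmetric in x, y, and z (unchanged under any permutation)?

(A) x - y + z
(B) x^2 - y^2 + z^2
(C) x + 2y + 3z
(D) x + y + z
D

A symmetric expression is unchanged when the variables are permuted; here the transformation to test is the swap (x, y) -> (y, x).
A symmetric expression must survive every permutation; the single swap x <-> y already eliminates the distractors, and the keyed expression is also unchanged by x <-> z and y <-> z (each variable enters it in exactly the same way).
Substitute the transformed coordinates into each option and compare with the original:
(A) x - y + z  ->  (y) - (x) + z = -x + y + z   [differs from x - y + z: not invariant]
(B) x^2 - y^2 + z^2  ->  (y)^2 - (x)^2 + z^2 = -x^2 + y^2 + z^2   [differs from x^2 - y^2 + z^2: not invariant]
(C) x + 2y + 3z  ->  (y) + 2(x) + 3z = 2x + y + 3z   [differs from x + 2y + 3z: not invariant]
(D) x + y + z  ->  (y) + (x) + z = x + y + z   [equals x + y + z: invariant]

Only option (D), x + y + z, is unchanged by the transformation.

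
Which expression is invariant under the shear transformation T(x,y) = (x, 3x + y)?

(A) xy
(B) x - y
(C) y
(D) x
D

Under the shear T(x,y) = (x, 3x + y):
Substitute the transformed coordinates into each option and compare with the original:
(A) xy  ->  (x)(3x + y) = 3x^2 + xy   [differs from xy: not invariant]
(B) x - y  ->  (x) - (3x + y) = -2x - y   [differs from x - y: not invariant]
(C) y  ->  (3x + y) = 3x + y   [differs from y: not invariant]
(D) x  ->  (x) = x   [equals x: invariant]

Only option (D), x, is unchanged by the transformation.
A vertical shear moves points parallel to the y-axis, so the x-coordinate (and any function of x alone) is unchanged.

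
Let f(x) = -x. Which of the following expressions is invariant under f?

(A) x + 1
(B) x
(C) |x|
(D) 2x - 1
C

For f(x) = -x:
Applying f replaces x by -x. Since |-x| = |x|, the absolute value is unchanged by f, whereas x -> -x, 2x - 1 -> -2x - 1 and x + 1 -> -x + 1 all change.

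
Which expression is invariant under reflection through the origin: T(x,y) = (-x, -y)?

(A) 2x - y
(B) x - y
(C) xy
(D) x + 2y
C

The map is reflection through the origin: T(x,y) = (-x, -y).
Substitute the transformed coordinates into each option and compare with the original:
(A) 2x - y  ->  2(-x) - (-y) = -2x + y   [differs from 2x - y: not invariant]
(B) x - y  ->  (-x) - (-y) = -x + y   [differs from x - y: not invariant]
(C) xy  ->  (-x)(-y) = xy   [equals xy: invariant]
(D) x + 2y  ->  (-x) + 2(-y) = -x - 2y   [differs from x + 2y: not invariant]

Only option (C), xy, is unchanged by the transformation.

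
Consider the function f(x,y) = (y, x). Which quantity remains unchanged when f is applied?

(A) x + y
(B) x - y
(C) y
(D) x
A

For f(x,y) = (y, x):
After applying f: x' = y, y' = x. So x' + y' = y + x = x + y.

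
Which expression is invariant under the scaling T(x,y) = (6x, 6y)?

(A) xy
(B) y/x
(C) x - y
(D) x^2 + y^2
B

Under the uniform scaling T(x,y) = (6x, 6y):
Substitute the transformed coordinates into each option and compare with the original:
(A) xy  ->  (6x)(6y) = 36xy   [differs from xy: not invariant]
(B) y/x  ->  (6y)/(6x) = y/x   [equals y/x: invariant]
(C) x - y  ->  (6x) - (6y) = 6x - 6y   [differs from x - y: not invariant]
(D) x^2 + y^2  ->  (6x)^2 + (6y)^2 = 36x^2 + 36y^2   [differs from x^2 + y^2: not invariant]

Only option (B), y/x, is unchanged by the transformation.
The common factor 6 cancels in a ratio of coordinates, while sums, products and sums of squares pick up factors of 6 or 36.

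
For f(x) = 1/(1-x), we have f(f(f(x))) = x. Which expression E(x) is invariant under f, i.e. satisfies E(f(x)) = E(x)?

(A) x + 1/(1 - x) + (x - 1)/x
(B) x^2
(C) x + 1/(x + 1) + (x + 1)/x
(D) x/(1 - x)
A

Replace x by f(x) = 1/(1 - x) in each option and simplify. As a quick numerical cross-check, also compare E(5) with E(f(5)) = E(-1/4).

(A) x + 1/(1 - x) + (x - 1)/x  ->  (1/(1 - x)) + 1/(1 - (1/(1 - x))) + ((1/(1 - x)) - 1)/(1/(1 - x)), which simplifies back to x + 1/(1 - x) + (x - 1)/x; check: E(5) = 111/20, E(-1/4) = 111/20.   [invariant]
(B) x^2  ->  (1/(1 - x))^2 = (x - 1)^(-2); check: E(5) = 25 but E(-1/4) = 1/16.   [not invariant]
(C) x + 1/(x + 1) + (x + 1)/x  ->  (1/(1 - x)) + 1/((1/(1 - x)) + 1) + ((1/(1 - x)) + 1)/(1/(1 - x)) = (-x^3 + 6x^2 - 11x + 7)/(x^2 - 3x + 2); check: E(5) = 191/30 but E(-1/4) = -23/12.   [not invariant]
(D) x/(1 - x)  ->  (1/(1 - x))/(1 - (1/(1 - x))) = -1/x; check: E(5) = -5/4 but E(-1/4) = -1/5.   [not invariant]

Only (A) is unchanged. Indeed f(f(x)) = 1/(1 - 1/(1-x)) = (1-x)/(-x) = (x-1)/x, so E(x) = x + f(x) + f(f(x)) is the sum over the whole 3-cycle; applying f just permutes the three terms cyclically (x -> f(x) -> f(f(x)) -> x), leaving the sum unchanged.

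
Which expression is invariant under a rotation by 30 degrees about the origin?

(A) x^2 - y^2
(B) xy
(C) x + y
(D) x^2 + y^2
D

A rotation by 30 degrees sends (x, y) to (sqrt(3)x/2 - y/2, x/2 + sqrt(3)y/2).
Substitute the transformed coordinates into each option and compare with the original:
(A) x^2 - y^2  ->  (sqrt(3)x/2 - y/2)^2 - (x/2 + sqrt(3)y/2)^2 = x^2/2 - sqrt(3)xy - y^2/2   [differs from x^2 - y^2: not invariant]
(B) xy  ->  (sqrt(3)x/2 - y/2)(x/2 + sqrt(3)y/2) = sqrt(3)x^2/4 + xy/2 - sqrt(3)y^2/4   [differs from xy: not invariant]
(C) x + y  ->  (sqrt(3)x/2 - y/2) + (x/2 + sqrt(3)y/2) = x/2 + sqrt(3)x/2 - y/2 + sqrt(3)y/2   [differs from x + y: not invariant]
(D) x^2 + y^2  ->  (sqrt(3)x/2 - y/2)^2 + (x/2 + sqrt(3)y/2)^2 = x^2 + y^2   [equals x^2 + y^2: invariant]

Only option (D), x^2 + y^2, is unchanged by the transformation.
Geometrically, x^2 + y^2 is the squared distance from the origin, which every rotation about the origin preserves.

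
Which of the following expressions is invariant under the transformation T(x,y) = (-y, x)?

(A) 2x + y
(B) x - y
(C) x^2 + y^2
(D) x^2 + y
C

An expression E(x,y) is invariant under T if E(T(x,y)) = E(x,y). Here T(x,y) = (-y, x).
Substitute the transformed coordinates into each option and compare with the original:
(A) 2x + y  ->  2(-y) + (x) = x - 2y   [differs from 2x + y: not invariant]
(B) x - y  ->  (-y) - (x) = -x - y   [differs from x - y: not invariant]
(C) x^2 + y^2  ->  (-y)^2 + (x)^2 = x^2 + y^2   [equals x^2 + y^2: invariant]
(D) x^2 + y  ->  (-y)^2 + (x) = x + y^2   [differs from x^2 + y: not invariant]

Only option (C), x^2 + y^2, is unchanged by the transformation.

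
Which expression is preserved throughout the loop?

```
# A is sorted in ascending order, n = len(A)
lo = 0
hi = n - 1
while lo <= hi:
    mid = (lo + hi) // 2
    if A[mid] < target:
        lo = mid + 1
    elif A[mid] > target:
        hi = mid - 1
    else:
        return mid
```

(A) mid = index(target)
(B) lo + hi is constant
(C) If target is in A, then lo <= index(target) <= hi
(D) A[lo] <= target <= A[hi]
C

A loop invariant must hold before the first iteration and be re-established by every execution of the body.

(C) If target is in A, then lo <= index(target) <= hi: Before the loop [lo, hi] = [0, n-1] covers every index. When A[mid] < target, sortedness puts target strictly to the right of mid, so setting lo = mid + 1 keeps index(target) in [lo, hi]; symmetrically for hi = mid - 1. Hence 'if target is in A then lo <= index(target) <= hi' holds after every iteration, and when lo > hi it proves target is absent.

The other options fail:
(A) mid = index(target): mid is just the current probe; it equals index(target) only on the iteration that returns.
(B) lo + hi is constant: each iteration moves exactly one of lo, hi, so lo + hi changes (e.g. 0 + (n-1) becomes (mid+1) + (n-1)).
(D) A[lo] <= target <= A[hi]: fails when target is not in A (e.g. target < A[0] already violates it before the loop), so it is not maintained in general.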